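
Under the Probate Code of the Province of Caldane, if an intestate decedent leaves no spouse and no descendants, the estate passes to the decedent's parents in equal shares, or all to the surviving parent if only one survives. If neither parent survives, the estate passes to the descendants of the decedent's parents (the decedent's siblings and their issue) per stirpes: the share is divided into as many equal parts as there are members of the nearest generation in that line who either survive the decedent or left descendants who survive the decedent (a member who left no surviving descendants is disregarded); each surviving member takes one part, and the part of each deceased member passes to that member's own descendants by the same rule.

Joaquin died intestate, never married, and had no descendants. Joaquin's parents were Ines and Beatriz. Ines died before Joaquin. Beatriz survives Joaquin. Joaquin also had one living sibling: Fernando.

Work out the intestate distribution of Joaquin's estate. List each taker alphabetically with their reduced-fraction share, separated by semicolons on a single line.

Beatriz 1

Only one parent, Beatriz, survives, so Beatriz takes the entire estate. The siblings take nothing because a surviving parent has priority.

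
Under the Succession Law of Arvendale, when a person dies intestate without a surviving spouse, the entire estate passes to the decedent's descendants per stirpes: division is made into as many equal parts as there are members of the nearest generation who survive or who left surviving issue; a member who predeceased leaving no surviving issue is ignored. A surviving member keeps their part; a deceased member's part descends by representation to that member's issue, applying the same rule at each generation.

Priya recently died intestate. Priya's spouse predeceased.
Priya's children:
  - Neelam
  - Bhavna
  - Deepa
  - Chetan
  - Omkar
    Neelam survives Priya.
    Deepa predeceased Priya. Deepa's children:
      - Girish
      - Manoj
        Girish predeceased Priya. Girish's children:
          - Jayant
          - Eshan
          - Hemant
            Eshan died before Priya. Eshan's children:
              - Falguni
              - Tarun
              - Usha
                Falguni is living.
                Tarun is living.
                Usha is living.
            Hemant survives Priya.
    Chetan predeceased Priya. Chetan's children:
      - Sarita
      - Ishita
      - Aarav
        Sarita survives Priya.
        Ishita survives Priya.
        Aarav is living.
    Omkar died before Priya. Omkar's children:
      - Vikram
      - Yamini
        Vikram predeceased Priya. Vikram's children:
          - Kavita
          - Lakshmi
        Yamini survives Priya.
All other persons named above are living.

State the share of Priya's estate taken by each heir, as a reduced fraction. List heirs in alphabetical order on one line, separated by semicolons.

There is no surviving spouse, so the entire estate passes to Priya's descendants per stirpes.
The estate is divided into 5 equal shares of 1/5 among Neelam, Bhavna, Deepa, Chetan, Omkar.
Neelam is living and takes 1/5.
Bhavna is living and takes 1/5.
Deepa predeceased; the 1/5 allotted to Deepa's branch passes to Deepa's issue by representation.
The 1/5 is divided into 2 equal shares of 1/10 among Girish, Manoj.
Girish predeceased; the 1/10 allotted to Girish's branch passes to Girish's issue by representation.
The 1/10 is divided into 3 equal shares of 1/30 among Jayant, Eshan, Hemant.
Jayant is living and takes 1/30.
Eshan predeceased; the 1/30 allotted to Eshan's branch passes to Eshan's issue by representation.
The 1/30 is divided into 3 equal shares of 1/90 among Falguni, Tarun, Usha.
Falguni is living and takes 1/90.
Tarun is living and takes 1/90.
Usha is living and takes 1/90.
Hemant is living and takes 1/30.
Manoj is living and takes 1/10.
Chetan predeceased; the 1/5 allotted to Chetan's branch passes to Chetan's issue by representation.
The 1/5 is divided into 3 equal shares of 1/15 among Sarita, Ishita, Aarav.
Sarita is living and takes 1/15.
Ishita is living and takes 1/15.
Aarav is living and takes 1/15.
Omkar predeceased; the 1/5 allotted to Omkar's branch passes to Omkar's issue by representation.
The 1/5 is divided into 2 equal shares of 1/10 among Vikram, Yamini.
Vikram predeceased; the 1/10 allotted to Vikram's branch passes to Vikram's issue by representation.
The 1/10 is divided into 2 equal shares of 1/20 among Kavita, Lakshmi.
Kavita is living and takes 1/20.
Lakshmi is living and takes 1/20.
Yamini is living and takes 1/10.

Aarav 1/15; Bhavna 1/5; Falguni 1/90; Hemant 1/30; Ishita 1/15; Jayant 1/30; Kavita 1/20; Lakshmi 1/20; Manoj 1/10; Neelam 1/5; Sarita 1/15; Tarun 1/90; Usha 1/90; Yamini 1/10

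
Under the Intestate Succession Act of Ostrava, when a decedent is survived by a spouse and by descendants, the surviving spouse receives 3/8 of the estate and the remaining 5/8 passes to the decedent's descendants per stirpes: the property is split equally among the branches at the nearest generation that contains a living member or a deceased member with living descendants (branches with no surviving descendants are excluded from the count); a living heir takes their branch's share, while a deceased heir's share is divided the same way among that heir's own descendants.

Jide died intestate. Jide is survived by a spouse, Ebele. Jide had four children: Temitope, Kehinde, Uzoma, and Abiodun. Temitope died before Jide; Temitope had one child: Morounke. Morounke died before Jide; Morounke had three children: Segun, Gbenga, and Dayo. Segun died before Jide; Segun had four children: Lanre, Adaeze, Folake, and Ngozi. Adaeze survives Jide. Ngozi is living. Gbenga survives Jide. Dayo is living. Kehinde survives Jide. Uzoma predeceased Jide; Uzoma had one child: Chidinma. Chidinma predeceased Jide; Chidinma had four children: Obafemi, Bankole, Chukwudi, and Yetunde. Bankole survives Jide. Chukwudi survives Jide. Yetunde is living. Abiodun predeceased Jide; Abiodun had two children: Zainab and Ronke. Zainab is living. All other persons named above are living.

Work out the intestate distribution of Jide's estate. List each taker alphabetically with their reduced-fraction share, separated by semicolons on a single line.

Adaeze 5/384; Bankole 5/128; Chukwudi 5/128; Dayo 5/96; Ebele 3/8; Folake 5/384; Gbenga 5/96; Kehinde 5/32; Lanre 5/384; Ngozi 5/384; Obafemi 5/128; Ronke 5/64; Yetunde 5/128; Zainab 5/64

Ebele, as surviving spouse, takes 3/8.
The remaining 5/8 passes to Jide's descendants per stirpes.
The 5/8 is divided into 4 equal shares of 5/32 among Temitope, Kehinde, Uzoma, Abiodun.
Temitope predeceased; the 5/32 allotted to Temitope's branch passes to Temitope's issue by representation.
Morounke's line is the sole branch at this level, so the full 5/32 passes to Morounke's issue by representation.
The 5/32 is divided into 3 equal shares of 5/96 among Segun, Gbenga, Dayo.
Segun predeceased; the 5/96 allotted to Segun's branch passes to Segun's issue by representation.
The 5/96 is divided into 4 equal shares of 5/384 among Lanre, Adaeze, Folake, Ngozi.
Lanre is living and takes 5/384.
Adaeze is living and takes 5/384.
Folake is living and takes 5/384.
Ngozi is living and takes 5/384.
Gbenga is living and takes 5/96.
Dayo is living and takes 5/96.
Kehinde is living and takes 5/32.
Uzoma predeceased; the 5/32 allotted to Uzoma's branch passes to Uzoma's issue by representation.
Chidinma's line is the sole branch at this level, so the full 5/32 passes to Chidinma's issue by representation.
The 5/32 is divided into 4 equal shares of 5/128 among Obafemi, Bankole, Chukwudi, Yetunde.
Obafemi is living and takes 5/128.
Bankole is living and takes 5/128.
Chukwudi is living and takes 5/128.
Yetunde is living and takes 5/128.
Abiodun predeceased; the 5/32 allotted to Abiodun's branch passes to Abiodun's issue by representation.
The 5/32 is divided into 2 equal shares of 5/64 among Zainab, Ronke.
Zainab is living and takes 5/64.
Ronke is living and takes 5/64.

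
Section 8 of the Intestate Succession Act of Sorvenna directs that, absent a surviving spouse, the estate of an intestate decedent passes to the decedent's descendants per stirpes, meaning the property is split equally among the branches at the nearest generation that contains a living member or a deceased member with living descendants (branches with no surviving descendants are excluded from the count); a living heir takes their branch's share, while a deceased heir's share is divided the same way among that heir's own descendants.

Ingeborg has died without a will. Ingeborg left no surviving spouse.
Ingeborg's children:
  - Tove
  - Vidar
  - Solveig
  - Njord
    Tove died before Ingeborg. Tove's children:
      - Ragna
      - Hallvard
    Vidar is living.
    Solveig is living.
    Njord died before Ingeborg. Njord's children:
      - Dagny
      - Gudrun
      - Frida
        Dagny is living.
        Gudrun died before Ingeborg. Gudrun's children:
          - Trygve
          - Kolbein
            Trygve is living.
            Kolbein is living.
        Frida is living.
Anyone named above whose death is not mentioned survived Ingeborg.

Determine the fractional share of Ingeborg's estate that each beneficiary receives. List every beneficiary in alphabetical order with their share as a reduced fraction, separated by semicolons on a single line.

There is no surviving spouse, so the entire estate passes to Ingeborg's descendants per stirpes.
The estate is divided into 4 equal shares of 1/4 among Tove, Vidar, Solveig, Njord.
Tove predeceased; the 1/4 allotted to Tove's branch passes to Tove's issue by representation.
The 1/4 is divided into 2 equal shares of 1/8 among Ragna, Hallvard.
Ragna is living and takes 1/8.
Hallvard is living and takes 1/8.
Vidar is living and takes 1/4.
Solveig is living and takes 1/4.
Njord predeceased; the 1/4 allotted to Njord's branch passes to Njord's issue by representation.
The 1/4 is divided into 3 equal shares of 1/12 among Dagny, Gudrun, Frida.
Dagny is living and takes 1/12.
Gudrun predeceased; the 1/12 allotted to Gudrun's branch passes to Gudrun's issue by representation.
The 1/12 is divided into 2 equal shares of 1/24 among Trygve, Kolbein.
Trygve is living and takes 1/24.
Kolbein is living and takes 1/24.
Frida is living and takes 1/12.

Dagny 1/12; Frida 1/12; Hallvard 1/8; Kolbein 1/24; Ragna 1/8; Solveig 1/4; Trygve 1/24; Vidar 1/4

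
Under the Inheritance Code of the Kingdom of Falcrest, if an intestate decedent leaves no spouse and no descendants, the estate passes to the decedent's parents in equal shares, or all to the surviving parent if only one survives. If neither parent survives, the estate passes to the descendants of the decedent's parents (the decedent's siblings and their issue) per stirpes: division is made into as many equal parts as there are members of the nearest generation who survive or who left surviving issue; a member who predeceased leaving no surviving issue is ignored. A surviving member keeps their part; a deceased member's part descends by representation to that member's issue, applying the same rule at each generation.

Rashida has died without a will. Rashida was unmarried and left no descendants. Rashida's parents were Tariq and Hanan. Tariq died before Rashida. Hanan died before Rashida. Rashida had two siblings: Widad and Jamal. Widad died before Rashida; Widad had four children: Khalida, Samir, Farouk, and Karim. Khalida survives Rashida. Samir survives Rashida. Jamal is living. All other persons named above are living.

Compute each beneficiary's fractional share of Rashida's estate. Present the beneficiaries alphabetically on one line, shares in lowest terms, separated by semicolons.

Farouk 1/8; Jamal 1/2; Karim 1/8; Khalida 1/8; Samir 1/8

Neither parent survives and there are no descendants, so the estate passes to Rashida's siblings and their issue per stirpes.
The estate is divided into 2 equal shares of 1/2 among Widad, Jamal.
Widad predeceased; the 1/2 allotted to Widad's branch passes to Widad's issue by representation.
The 1/2 is divided into 4 equal shares of 1/8 among Khalida, Samir, Farouk, Karim.
Khalida is living and takes 1/8.
Samir is living and takes 1/8.
Farouk is living and takes 1/8.
Karim is living and takes 1/8.
Jamal is living and takes 1/2.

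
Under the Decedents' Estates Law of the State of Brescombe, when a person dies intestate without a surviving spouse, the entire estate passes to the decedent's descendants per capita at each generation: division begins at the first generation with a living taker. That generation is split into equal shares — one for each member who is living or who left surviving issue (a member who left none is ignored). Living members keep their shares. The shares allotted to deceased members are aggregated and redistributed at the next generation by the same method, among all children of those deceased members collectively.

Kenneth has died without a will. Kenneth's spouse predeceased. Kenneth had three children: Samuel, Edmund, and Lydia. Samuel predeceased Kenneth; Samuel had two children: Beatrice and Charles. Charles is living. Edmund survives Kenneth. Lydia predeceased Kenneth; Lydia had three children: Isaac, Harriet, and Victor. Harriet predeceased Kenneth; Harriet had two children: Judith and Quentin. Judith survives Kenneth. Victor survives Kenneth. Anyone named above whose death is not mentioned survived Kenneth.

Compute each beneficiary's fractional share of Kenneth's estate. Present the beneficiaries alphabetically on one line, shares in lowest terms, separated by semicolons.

Beatrice 2/15; Charles 2/15; Edmund 1/3; Isaac 2/15; Judith 1/15; Quentin 1/15; Victor 2/15

There is no surviving spouse, so the entire estate passes to Kenneth's descendants per capita at each generation.
At generation 1 (Samuel, Edmund, Lydia) there are 3 shares of (1)/3 = 1/3 each.
Living: Edmund — each takes 1/3.
Deceased: Samuel and Lydia. Their combined 2/3 is pooled and carried to generation 2.
At generation 2 (Beatrice, Charles, Isaac, Harriet, Victor) there are 5 shares of (2/3)/5 = 2/15 each.
Living: Beatrice, Charles, Isaac, and Victor — each takes 2/15.
Deceased: Harriet. That 2/15 share is carried to generation 3.
At generation 3 (Judith, Quentin) there are 2 shares of (2/15)/2 = 1/15 each.
Living: Judith and Quentin — each takes 1/15.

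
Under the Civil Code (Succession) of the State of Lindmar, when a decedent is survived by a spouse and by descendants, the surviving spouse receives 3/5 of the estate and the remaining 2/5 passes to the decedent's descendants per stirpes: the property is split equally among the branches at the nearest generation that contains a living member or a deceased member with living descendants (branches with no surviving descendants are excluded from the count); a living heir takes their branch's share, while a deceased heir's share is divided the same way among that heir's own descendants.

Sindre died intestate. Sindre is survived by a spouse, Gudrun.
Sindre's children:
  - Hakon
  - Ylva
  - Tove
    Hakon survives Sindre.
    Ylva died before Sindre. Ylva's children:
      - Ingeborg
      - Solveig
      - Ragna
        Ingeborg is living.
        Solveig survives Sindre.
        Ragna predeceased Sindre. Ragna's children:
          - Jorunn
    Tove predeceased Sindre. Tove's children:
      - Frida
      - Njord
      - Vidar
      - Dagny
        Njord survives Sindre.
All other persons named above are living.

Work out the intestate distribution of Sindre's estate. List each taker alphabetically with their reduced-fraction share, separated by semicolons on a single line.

Dagny 1/30; Frida 1/30; Gudrun 3/5; Hakon 2/15; Ingeborg 2/45; Jorunn 2/45; Njord 1/30; Solveig 2/45; Vidar 1/30

Gudrun, as surviving spouse, takes 3/5.
The remaining 2/5 passes to Sindre's descendants per stirpes.
The 2/5 is divided into 3 equal shares of 2/15 among Hakon, Ylva, Tove.
Hakon is living and takes 2/15.
Ylva predeceased; the 2/15 allotted to Ylva's branch passes to Ylva's issue by representation.
The 2/15 is divided into 3 equal shares of 2/45 among Ingeborg, Solveig, Ragna.
Ingeborg is living and takes 2/45.
Solveig is living and takes 2/45.
Ragna predeceased; the 2/45 allotted to Ragna's branch passes to Ragna's issue by representation.
Jorunn is the sole taker at this level and receives the full 2/45.
Tove predeceased; the 2/15 allotted to Tove's branch passes to Tove's issue by representation.
The 2/15 is divided into 4 equal shares of 1/30 among Frida, Njord, Vidar, Dagny.
Frida is living and takes 1/30.
Njord is living and takes 1/30.
Vidar is living and takes 1/30.
Dagny is living and takes 1/30.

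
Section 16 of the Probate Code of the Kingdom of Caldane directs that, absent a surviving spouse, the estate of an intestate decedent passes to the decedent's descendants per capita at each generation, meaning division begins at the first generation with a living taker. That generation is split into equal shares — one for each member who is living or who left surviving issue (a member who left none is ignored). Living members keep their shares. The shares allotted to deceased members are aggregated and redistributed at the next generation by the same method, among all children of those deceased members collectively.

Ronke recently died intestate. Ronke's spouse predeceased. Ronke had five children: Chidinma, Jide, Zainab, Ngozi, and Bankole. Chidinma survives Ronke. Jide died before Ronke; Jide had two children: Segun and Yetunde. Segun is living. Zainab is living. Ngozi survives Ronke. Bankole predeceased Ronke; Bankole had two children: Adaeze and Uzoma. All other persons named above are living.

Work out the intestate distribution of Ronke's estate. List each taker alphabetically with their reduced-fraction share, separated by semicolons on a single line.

There is no surviving spouse, so the entire estate passes to Ronke's descendants per capita at each generation.
At generation 1 (Chidinma, Jide, Zainab, Ngozi, Bankole) there are 5 shares of (1)/5 = 1/5 each.
Living: Chidinma, Zainab, and Ngozi — each takes 1/5.
Deceased: Jide and Bankole. Their combined 2/5 is pooled and carried to generation 2.
At generation 2 (Segun, Yetunde, Adaeze, Uzoma) there are 4 shares of (2/5)/4 = 1/10 each.
Living: Segun, Yetunde, Adaeze, and Uzoma — each takes 1/10.

Adaeze 1/10; Chidinma 1/5; Ngozi 1/5; Segun 1/10; Uzoma 1/10; Yetunde 1/10; Zainab 1/5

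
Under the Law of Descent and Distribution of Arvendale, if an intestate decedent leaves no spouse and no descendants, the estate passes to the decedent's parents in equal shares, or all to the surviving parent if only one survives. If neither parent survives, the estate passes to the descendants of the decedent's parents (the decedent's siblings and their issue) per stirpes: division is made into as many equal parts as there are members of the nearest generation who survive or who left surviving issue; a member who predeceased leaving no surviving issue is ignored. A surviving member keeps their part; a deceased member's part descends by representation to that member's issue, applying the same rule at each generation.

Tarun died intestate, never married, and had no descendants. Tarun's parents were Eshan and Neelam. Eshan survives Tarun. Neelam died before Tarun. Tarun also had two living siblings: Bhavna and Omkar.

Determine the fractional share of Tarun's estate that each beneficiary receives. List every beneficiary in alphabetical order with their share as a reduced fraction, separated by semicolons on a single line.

Only one parent, Eshan, survives, so Eshan takes the entire estate. The siblings take nothing because a surviving parent has priority.

Eshan 1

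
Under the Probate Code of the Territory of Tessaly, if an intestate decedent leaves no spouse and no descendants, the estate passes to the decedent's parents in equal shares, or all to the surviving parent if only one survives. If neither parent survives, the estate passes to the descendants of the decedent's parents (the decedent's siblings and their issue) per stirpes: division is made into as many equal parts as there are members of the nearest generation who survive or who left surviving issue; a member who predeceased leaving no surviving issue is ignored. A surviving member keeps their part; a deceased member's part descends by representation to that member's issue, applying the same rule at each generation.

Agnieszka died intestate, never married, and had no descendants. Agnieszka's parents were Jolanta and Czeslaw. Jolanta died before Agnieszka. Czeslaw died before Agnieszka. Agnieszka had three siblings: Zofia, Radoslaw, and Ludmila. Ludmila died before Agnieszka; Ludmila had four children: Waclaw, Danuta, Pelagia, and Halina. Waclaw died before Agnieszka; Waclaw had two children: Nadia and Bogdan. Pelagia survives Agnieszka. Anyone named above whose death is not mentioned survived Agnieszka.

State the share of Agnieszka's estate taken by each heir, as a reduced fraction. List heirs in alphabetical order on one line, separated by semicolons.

Neither parent survives and there are no descendants, so the estate passes to Agnieszka's siblings and their issue per stirpes.
The estate is divided into 3 equal shares of 1/3 among Zofia, Radoslaw, Ludmila.
Zofia is living and takes 1/3.
Radoslaw is living and takes 1/3.
Ludmila predeceased; the 1/3 allotted to Ludmila's branch passes to Ludmila's issue by representation.
The 1/3 is divided into 4 equal shares of 1/12 among Waclaw, Danuta, Pelagia, Halina.
Waclaw predeceased; the 1/12 allotted to Waclaw's branch passes to Waclaw's issue by representation.
The 1/12 is divided into 2 equal shares of 1/24 among Nadia, Bogdan.
Nadia is living and takes 1/24.
Bogdan is living and takes 1/24.
Danuta is living and takes 1/12.
Pelagia is living and takes 1/12.
Halina is living and takes 1/12.

Bogdan 1/24; Danuta 1/12; Halina 1/12; Nadia 1/24; Pelagia 1/12; Radoslaw 1/3; Zofia 1/3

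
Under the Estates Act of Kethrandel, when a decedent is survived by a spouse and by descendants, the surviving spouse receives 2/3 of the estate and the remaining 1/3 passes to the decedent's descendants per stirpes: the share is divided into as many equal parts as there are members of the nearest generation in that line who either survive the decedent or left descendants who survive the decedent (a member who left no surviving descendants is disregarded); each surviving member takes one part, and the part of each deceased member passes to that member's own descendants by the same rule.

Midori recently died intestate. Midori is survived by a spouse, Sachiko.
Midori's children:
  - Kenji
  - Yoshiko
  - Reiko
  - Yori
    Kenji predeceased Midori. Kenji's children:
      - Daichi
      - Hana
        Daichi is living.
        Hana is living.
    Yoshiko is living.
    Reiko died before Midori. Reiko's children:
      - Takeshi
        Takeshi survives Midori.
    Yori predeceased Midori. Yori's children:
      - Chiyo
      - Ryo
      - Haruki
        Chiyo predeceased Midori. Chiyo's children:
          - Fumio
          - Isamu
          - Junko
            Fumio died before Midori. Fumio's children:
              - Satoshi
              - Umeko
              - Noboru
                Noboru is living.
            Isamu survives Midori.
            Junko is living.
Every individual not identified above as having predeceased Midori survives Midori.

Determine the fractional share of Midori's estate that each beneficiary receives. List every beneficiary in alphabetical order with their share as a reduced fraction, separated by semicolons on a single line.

Sachiko, as surviving spouse, takes 2/3.
The remaining 1/3 passes to Midori's descendants per stirpes.
The 1/3 is divided into 4 equal shares of 1/12 among Kenji, Yoshiko, Reiko, Yori.
Kenji predeceased; the 1/12 allotted to Kenji's branch passes to Kenji's issue by representation.
The 1/12 is divided into 2 equal shares of 1/24 among Daichi, Hana.
Daichi is living and takes 1/24.
Hana is living and takes 1/24.
Yoshiko is living and takes 1/12.
Reiko predeceased; the 1/12 allotted to Reiko's branch passes to Reiko's issue by representation.
Takeshi is the sole taker at this level and receives the full 1/12.
Yori predeceased; the 1/12 allotted to Yori's branch passes to Yori's issue by representation.
The 1/12 is divided into 3 equal shares of 1/36 among Chiyo, Ryo, Haruki.
Chiyo predeceased; the 1/36 allotted to Chiyo's branch passes to Chiyo's issue by representation.
The 1/36 is divided into 3 equal shares of 1/108 among Fumio, Isamu, Junko.
Fumio predeceased; the 1/108 allotted to Fumio's branch passes to Fumio's issue by representation.
The 1/108 is divided into 3 equal shares of 1/324 among Satoshi, Umeko, Noboru.
Satoshi is living and takes 1/324.
Umeko is living and takes 1/324.
Noboru is living and takes 1/324.
Isamu is living and takes 1/108.
Junko is living and takes 1/108.
Ryo is living and takes 1/36.
Haruki is living and takes 1/36.

Daichi 1/24; Hana 1/24; Haruki 1/36; Isamu 1/108; Junko 1/108; Noboru 1/324; Ryo 1/36; Sachiko 2/3; Satoshi 1/324; Takeshi 1/12; Umeko 1/324; Yoshiko 1/12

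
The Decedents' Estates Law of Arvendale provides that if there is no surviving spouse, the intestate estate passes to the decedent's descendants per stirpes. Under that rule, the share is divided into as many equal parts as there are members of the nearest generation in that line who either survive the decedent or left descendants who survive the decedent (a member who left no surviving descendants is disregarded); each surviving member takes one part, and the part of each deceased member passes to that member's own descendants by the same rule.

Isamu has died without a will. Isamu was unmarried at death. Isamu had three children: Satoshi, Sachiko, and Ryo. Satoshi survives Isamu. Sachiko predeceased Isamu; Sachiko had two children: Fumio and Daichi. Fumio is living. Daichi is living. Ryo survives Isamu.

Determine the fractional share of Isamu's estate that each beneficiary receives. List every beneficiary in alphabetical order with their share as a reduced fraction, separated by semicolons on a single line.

There is no surviving spouse, so the entire estate passes to Isamu's descendants per stirpes.
The estate is divided into 3 equal shares of 1/3 among Satoshi, Sachiko, Ryo.
Satoshi is living and takes 1/3.
Sachiko predeceased; the 1/3 allotted to Sachiko's branch passes to Sachiko's issue by representation.
The 1/3 is divided into 2 equal shares of 1/6 among Fumio, Daichi.
Fumio is living and takes 1/6.
Daichi is living and takes 1/6.
Ryo is living and takes 1/3.

Daichi 1/6; Fumio 1/6; Ryo 1/3; Satoshi 1/3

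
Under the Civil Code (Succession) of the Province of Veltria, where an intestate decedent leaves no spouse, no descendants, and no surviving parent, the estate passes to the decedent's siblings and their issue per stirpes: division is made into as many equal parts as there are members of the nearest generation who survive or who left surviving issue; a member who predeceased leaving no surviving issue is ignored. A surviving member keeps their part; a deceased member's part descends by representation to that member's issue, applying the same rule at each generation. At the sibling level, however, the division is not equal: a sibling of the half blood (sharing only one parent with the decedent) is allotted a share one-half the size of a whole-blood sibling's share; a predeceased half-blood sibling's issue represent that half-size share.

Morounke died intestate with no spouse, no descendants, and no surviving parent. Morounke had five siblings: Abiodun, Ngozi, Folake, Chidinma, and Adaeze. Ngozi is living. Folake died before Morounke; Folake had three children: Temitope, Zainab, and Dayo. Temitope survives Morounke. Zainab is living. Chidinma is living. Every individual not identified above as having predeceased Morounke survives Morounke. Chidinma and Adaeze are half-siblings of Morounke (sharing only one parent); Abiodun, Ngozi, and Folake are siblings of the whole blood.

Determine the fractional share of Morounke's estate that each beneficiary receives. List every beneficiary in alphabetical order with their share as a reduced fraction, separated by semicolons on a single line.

Abiodun 1/4; Adaeze 1/8; Chidinma 1/8; Dayo 1/12; Ngozi 1/4; Temitope 1/12; Zainab 1/12

No spouse, descendants, or parent survives, so the estate passes to Morounke's siblings per stirpes.
Half-blood siblings count for one-half the weight of whole-blood siblings at the initial division.
Dividing 1 in proportion to weights (total weight 4): Abiodun (weight 1) → 1/4; Ngozi (weight 1) → 1/4; Folake (weight 1) → 1/4; Chidinma (weight 1/2) → 1/8; Adaeze (weight 1/2) → 1/8.
Abiodun is living and takes 1/4.
Ngozi is living and takes 1/4.
Folake predeceased; the 1/4 allotted to Folake's branch passes to Folake's issue by representation.
The 1/4 is divided into 3 equal shares of 1/12 among Temitope, Zainab, Dayo.
Temitope is living and takes 1/12.
Zainab is living and takes 1/12.
Dayo is living and takes 1/12.
Chidinma is living and takes 1/8.
Adaeze is living and takes 1/8.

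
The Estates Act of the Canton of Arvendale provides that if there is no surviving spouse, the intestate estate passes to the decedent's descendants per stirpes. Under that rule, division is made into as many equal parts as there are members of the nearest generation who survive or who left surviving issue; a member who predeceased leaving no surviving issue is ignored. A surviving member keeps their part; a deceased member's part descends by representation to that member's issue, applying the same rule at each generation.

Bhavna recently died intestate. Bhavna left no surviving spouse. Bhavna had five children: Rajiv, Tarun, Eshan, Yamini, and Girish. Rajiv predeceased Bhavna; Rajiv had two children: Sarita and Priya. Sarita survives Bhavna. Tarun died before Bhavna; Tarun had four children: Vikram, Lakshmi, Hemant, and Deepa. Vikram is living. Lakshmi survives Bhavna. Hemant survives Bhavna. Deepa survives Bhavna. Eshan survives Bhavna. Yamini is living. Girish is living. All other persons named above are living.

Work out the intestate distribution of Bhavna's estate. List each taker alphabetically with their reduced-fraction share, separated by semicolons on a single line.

There is no surviving spouse, so the entire estate passes to Bhavna's descendants per stirpes.
The estate is divided into 5 equal shares of 1/5 among Rajiv, Tarun, Eshan, Yamini, Girish.
Rajiv predeceased; the 1/5 allotted to Rajiv's branch passes to Rajiv's issue by representation.
The 1/5 is divided into 2 equal shares of 1/10 among Sarita, Priya.
Sarita is living and takes 1/10.
Priya is living and takes 1/10.
Tarun predeceased; the 1/5 allotted to Tarun's branch passes to Tarun's issue by representation.
The 1/5 is divided into 4 equal shares of 1/20 among Vikram, Lakshmi, Hemant, Deepa.
Vikram is living and takes 1/20.
Lakshmi is living and takes 1/20.
Hemant is living and takes 1/20.
Deepa is living and takes 1/20.
Eshan is living and takes 1/5.
Yamini is living and takes 1/5.
Girish is living and takes 1/5.

Deepa 1/20; Eshan 1/5; Girish 1/5; Hemant 1/20; Lakshmi 1/20; Priya 1/10; Sarita 1/10; Vikram 1/20; Yamini 1/5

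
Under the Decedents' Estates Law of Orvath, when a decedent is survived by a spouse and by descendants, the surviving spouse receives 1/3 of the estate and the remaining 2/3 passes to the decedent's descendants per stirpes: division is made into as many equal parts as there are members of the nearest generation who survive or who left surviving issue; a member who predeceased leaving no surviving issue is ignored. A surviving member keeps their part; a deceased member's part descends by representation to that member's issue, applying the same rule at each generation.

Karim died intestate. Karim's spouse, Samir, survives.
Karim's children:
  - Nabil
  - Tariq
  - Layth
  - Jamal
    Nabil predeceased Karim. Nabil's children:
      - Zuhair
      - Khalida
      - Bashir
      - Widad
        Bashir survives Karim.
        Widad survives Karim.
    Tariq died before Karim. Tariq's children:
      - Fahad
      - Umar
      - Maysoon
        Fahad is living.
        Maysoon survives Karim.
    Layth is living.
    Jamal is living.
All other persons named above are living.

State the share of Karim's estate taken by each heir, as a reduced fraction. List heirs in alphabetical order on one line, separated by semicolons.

Samir, as surviving spouse, takes 1/3.
The remaining 2/3 passes to Karim's descendants per stirpes.
The 2/3 is divided into 4 equal shares of 1/6 among Nabil, Tariq, Layth, Jamal.
Nabil predeceased; the 1/6 allotted to Nabil's branch passes to Nabil's issue by representation.
The 1/6 is divided into 4 equal shares of 1/24 among Zuhair, Khalida, Bashir, Widad.
Zuhair is living and takes 1/24.
Khalida is living and takes 1/24.
Bashir is living and takes 1/24.
Widad is living and takes 1/24.
Tariq predeceased; the 1/6 allotted to Tariq's branch passes to Tariq's issue by representation.
The 1/6 is divided into 3 equal shares of 1/18 among Fahad, Umar, Maysoon.
Fahad is living and takes 1/18.
Umar is living and takes 1/18.
Maysoon is living and takes 1/18.
Layth is living and takes 1/6.
Jamal is living and takes 1/6.

Bashir 1/24; Fahad 1/18; Jamal 1/6; Khalida 1/24; Layth 1/6; Maysoon 1/18; Samir 1/3; Umar 1/18; Widad 1/24; Zuhair 1/24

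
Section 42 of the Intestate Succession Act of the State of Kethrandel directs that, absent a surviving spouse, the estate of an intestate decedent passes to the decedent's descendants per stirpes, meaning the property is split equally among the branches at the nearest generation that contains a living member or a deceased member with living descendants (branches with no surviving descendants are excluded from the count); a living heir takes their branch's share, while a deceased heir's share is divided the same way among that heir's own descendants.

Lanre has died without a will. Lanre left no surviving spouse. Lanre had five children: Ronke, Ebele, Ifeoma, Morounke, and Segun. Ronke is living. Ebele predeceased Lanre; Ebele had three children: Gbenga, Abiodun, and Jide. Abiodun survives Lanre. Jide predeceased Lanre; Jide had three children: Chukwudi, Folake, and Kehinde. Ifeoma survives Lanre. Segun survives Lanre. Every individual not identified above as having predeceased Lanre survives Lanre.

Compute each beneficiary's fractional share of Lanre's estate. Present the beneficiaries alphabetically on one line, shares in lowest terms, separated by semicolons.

Abiodun 1/15; Chukwudi 1/45; Folake 1/45; Gbenga 1/15; Ifeoma 1/5; Kehinde 1/45; Morounke 1/5; Ronke 1/5; Segun 1/5

There is no surviving spouse, so the entire estate passes to Lanre's descendants per stirpes.
The estate is divided into 5 equal shares of 1/5 among Ronke, Ebele, Ifeoma, Morounke, Segun.
Ronke is living and takes 1/5.
Ebele predeceased; the 1/5 allotted to Ebele's branch passes to Ebele's issue by representation.
The 1/5 is divided into 3 equal shares of 1/15 among Gbenga, Abiodun, Jide.
Gbenga is living and takes 1/15.
Abiodun is living and takes 1/15.
Jide predeceased; the 1/15 allotted to Jide's branch passes to Jide's issue by representation.
The 1/15 is divided into 3 equal shares of 1/45 among Chukwudi, Folake, Kehinde.
Chukwudi is living and takes 1/45.
Folake is living and takes 1/45.
Kehinde is living and takes 1/45.
Ifeoma is living and takes 1/5.
Morounke is living and takes 1/5.
Segun is living and takes 1/5.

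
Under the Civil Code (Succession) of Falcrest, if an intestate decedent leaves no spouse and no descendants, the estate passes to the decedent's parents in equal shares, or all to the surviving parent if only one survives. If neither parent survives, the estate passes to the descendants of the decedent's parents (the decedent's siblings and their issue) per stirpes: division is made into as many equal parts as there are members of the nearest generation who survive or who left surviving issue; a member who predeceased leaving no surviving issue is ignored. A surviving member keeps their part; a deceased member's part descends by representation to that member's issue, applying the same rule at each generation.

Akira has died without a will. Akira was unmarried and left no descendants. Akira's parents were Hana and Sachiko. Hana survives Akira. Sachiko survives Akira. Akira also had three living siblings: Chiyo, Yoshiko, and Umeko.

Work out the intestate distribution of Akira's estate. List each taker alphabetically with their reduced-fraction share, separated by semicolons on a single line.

Hana 1/2; Sachiko 1/2

Both parents survive, so Hana and Sachiko each take 1/2. The siblings take nothing because a surviving parent has priority.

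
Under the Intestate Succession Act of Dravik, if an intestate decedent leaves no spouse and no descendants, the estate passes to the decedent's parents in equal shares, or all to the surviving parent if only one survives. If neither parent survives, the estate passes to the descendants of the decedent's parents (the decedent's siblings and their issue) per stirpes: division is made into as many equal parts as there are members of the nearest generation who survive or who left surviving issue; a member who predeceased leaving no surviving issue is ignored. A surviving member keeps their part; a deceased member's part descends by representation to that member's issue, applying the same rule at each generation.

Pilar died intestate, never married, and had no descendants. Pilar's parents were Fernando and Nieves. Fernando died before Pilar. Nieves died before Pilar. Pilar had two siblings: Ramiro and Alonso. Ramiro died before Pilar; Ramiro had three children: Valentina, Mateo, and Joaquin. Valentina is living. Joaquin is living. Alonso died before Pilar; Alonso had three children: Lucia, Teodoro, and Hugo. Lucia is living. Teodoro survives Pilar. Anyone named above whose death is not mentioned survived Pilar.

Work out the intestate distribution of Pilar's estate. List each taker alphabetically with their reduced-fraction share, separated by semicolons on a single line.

Hugo 1/6; Joaquin 1/6; Lucia 1/6; Mateo 1/6; Teodoro 1/6; Valentina 1/6

Neither parent survives and there are no descendants, so the estate passes to Pilar's siblings and their issue per stirpes.
The estate is divided into 2 equal shares of 1/2 among Ramiro, Alonso.
Ramiro predeceased; the 1/2 allotted to Ramiro's branch passes to Ramiro's issue by representation.
The 1/2 is divided into 3 equal shares of 1/6 among Valentina, Mateo, Joaquin.
Valentina is living and takes 1/6.
Mateo is living and takes 1/6.
Joaquin is living and takes 1/6.
Alonso predeceased; the 1/2 allotted to Alonso's branch passes to Alonso's issue by representation.
The 1/2 is divided into 3 equal shares of 1/6 among Lucia, Teodoro, Hugo.
Lucia is living and takes 1/6.
Teodoro is living and takes 1/6.
Hugo is living and takes 1/6.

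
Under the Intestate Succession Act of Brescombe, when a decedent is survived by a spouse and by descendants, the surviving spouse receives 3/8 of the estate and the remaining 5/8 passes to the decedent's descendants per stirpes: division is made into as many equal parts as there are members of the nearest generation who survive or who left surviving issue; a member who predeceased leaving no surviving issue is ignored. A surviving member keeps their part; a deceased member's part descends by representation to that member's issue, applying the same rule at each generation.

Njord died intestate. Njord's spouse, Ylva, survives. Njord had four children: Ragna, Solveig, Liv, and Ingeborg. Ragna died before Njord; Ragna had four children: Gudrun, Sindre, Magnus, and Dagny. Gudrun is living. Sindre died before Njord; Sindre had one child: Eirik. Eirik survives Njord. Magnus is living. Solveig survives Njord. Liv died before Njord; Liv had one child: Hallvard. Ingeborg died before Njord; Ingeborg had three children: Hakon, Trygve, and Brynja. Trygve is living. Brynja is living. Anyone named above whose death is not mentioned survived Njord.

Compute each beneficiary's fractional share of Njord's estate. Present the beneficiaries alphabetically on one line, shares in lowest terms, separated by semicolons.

Ylva, as surviving spouse, takes 3/8.
The remaining 5/8 passes to Njord's descendants per stirpes.
The 5/8 is divided into 4 equal shares of 5/32 among Ragna, Solveig, Liv, Ingeborg.
Ragna predeceased; the 5/32 allotted to Ragna's branch passes to Ragna's issue by representation.
The 5/32 is divided into 4 equal shares of 5/128 among Gudrun, Sindre, Magnus, Dagny.
Gudrun is living and takes 5/128.
Sindre predeceased; the 5/128 allotted to Sindre's branch passes to Sindre's issue by representation.
Eirik is the sole taker at this level and receives the full 5/128.
Magnus is living and takes 5/128.
Dagny is living and takes 5/128.
Solveig is living and takes 5/32.
Liv predeceased; the 5/32 allotted to Liv's branch passes to Liv's issue by representation.
Hallvard is the sole taker at this level and receives the full 5/32.
Ingeborg predeceased; the 5/32 allotted to Ingeborg's branch passes to Ingeborg's issue by representation.
The 5/32 is divided into 3 equal shares of 5/96 among Hakon, Trygve, Brynja.
Hakon is living and takes 5/96.
Trygve is living and takes 5/96.
Brynja is living and takes 5/96.

Brynja 5/96; Dagny 5/128; Eirik 5/128; Gudrun 5/128; Hakon 5/96; Hallvard 5/32; Magnus 5/128; Solveig 5/32; Trygve 5/96; Ylva 3/8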